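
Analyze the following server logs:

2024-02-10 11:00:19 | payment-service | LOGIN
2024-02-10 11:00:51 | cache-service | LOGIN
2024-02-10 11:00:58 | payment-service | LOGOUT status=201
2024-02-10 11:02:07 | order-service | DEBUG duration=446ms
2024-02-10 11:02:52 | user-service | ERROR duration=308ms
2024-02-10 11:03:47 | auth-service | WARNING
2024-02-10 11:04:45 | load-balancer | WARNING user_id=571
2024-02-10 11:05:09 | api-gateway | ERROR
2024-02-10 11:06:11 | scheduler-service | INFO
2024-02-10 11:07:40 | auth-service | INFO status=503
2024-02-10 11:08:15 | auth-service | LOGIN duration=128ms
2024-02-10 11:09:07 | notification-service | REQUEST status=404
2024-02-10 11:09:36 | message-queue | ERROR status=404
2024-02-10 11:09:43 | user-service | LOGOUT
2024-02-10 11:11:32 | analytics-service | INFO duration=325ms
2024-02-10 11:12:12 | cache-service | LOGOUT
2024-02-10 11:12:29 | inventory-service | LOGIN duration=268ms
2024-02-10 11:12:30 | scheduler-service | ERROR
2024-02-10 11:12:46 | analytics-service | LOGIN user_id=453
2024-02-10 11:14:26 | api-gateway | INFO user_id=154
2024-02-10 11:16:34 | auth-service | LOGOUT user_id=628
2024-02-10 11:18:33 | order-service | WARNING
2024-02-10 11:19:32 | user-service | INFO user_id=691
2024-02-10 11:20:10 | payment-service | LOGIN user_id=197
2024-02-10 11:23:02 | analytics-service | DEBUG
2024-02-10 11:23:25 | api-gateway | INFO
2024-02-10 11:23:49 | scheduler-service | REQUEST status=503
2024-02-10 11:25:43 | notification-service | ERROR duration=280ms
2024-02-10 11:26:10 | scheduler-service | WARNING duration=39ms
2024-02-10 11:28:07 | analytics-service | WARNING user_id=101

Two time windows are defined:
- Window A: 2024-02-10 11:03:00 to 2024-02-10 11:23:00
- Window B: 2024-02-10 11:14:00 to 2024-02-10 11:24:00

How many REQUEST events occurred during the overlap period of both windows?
0

To find overlap events:

1. Window A: 2024-02-10 11:03:00 to 2024-02-10 11:23:00
2. Window B: 2024-02-10 11:14:00 to 2024-02-10 11:24:00
3. Overlap period: 2024-02-10 11:14:00 to 2024-02-10 11:23:00
4. Count REQUEST events in overlap: 0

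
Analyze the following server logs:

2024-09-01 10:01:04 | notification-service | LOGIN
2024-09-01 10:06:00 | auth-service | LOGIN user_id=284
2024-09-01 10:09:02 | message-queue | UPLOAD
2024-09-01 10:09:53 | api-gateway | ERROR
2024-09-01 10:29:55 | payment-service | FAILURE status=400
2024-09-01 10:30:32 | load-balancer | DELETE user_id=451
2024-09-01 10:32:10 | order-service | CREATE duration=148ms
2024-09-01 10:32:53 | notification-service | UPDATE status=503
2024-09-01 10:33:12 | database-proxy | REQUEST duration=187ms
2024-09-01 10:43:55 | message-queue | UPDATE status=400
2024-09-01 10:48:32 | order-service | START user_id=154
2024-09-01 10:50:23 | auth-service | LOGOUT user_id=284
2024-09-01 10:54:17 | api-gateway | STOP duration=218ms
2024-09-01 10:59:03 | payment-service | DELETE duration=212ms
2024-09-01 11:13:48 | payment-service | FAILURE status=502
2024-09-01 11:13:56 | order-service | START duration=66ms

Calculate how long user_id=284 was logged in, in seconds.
2663

To calculate session duration:

1. Find LOGIN event for user_id=284: 2024-09-01 10:06:00
2. Find LOGOUT event for user_id=284: 2024-09-01 10:50:23
3. Session duration: 2024-09-01 10:50:23 - 2024-09-01 10:06:00 = 2663 seconds (44 minutes)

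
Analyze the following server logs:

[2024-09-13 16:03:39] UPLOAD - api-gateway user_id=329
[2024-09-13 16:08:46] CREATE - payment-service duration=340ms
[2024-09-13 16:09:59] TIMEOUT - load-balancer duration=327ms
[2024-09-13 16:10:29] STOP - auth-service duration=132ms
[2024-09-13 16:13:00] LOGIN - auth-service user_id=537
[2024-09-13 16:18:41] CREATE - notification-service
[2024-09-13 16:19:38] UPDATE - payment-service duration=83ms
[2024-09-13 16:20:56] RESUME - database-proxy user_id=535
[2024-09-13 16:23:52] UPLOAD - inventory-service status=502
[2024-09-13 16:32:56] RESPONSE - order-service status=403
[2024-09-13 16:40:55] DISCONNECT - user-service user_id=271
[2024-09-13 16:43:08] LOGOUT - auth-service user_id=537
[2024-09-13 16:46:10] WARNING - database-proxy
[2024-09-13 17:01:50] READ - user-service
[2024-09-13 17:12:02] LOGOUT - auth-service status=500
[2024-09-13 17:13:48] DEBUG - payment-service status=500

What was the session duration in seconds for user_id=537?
1808

To calculate session duration:

1. Find LOGIN event for user_id=537: 2024-09-13 16:13:00
2. Find LOGOUT event for user_id=537: 2024-09-13 16:43:08
3. Session duration: 2024-09-13 16:43:08 - 2024-09-13 16:13:00 = 1808 seconds (30 minutes)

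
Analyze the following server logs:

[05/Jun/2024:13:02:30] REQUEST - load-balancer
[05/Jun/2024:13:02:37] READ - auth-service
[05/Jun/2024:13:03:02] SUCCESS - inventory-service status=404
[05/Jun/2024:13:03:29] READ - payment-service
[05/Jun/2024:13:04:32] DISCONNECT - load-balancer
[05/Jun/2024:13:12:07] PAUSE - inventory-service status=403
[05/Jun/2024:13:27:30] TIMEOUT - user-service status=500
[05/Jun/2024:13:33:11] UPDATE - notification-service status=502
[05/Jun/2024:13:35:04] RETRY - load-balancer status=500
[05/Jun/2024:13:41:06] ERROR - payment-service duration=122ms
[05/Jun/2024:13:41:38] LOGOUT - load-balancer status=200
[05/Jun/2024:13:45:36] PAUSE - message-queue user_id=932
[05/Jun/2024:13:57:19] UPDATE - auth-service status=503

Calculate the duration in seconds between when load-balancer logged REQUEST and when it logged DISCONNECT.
122

To find the time between events:

1. Locate the first REQUEST event for load-balancer: 05/Jun/2024:13:02:30
2. Locate the first DISCONNECT event for load-balancer: 05/Jun/2024:13:04:32
3. Calculate the difference: 05/Jun/2024:13:04:32 - 05/Jun/2024:13:02:30 = 122 seconds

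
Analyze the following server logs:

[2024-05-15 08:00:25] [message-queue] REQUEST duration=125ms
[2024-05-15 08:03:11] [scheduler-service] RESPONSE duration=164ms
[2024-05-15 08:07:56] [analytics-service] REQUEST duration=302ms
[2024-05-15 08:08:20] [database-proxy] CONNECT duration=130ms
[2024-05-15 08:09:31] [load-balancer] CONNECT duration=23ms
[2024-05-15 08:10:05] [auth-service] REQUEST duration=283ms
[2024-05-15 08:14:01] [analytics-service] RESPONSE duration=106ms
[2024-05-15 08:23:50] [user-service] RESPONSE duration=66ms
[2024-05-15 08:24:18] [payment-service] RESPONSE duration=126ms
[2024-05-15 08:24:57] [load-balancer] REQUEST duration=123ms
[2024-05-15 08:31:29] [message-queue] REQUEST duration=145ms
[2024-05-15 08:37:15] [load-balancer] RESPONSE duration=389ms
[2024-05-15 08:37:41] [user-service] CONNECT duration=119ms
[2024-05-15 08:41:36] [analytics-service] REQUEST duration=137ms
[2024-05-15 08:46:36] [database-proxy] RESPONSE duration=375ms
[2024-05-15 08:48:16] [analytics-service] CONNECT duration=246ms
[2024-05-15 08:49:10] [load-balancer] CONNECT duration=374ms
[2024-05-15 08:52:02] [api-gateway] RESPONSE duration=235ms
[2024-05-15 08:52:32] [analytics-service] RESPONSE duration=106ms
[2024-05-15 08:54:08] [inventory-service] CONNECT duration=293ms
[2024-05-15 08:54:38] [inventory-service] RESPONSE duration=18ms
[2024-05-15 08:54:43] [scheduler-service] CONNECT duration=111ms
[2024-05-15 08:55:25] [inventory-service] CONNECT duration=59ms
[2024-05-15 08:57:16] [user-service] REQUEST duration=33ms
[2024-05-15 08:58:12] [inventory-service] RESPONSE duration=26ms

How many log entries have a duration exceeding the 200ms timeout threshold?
8

To count timeouts:

1. Threshold: 200ms
2. Extract duration from each log entry
3. Count entries where duration > 200
4. Timeout count: 8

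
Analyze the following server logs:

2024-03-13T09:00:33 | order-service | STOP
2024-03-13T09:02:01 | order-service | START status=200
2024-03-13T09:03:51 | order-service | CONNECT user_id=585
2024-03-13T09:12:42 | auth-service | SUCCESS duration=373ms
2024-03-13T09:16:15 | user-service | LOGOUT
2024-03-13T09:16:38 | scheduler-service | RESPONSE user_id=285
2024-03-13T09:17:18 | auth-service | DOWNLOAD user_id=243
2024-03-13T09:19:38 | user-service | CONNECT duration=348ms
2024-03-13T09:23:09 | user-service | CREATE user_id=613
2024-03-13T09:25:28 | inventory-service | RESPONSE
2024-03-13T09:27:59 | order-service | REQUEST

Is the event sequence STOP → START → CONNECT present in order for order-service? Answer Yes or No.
Yes

To verify sequence order:

1. Find all events in sequence STOP → START → CONNECT for order-service
2. Extract their timestamps
3. Check if timestamps are in ascending order
4. Result: Yes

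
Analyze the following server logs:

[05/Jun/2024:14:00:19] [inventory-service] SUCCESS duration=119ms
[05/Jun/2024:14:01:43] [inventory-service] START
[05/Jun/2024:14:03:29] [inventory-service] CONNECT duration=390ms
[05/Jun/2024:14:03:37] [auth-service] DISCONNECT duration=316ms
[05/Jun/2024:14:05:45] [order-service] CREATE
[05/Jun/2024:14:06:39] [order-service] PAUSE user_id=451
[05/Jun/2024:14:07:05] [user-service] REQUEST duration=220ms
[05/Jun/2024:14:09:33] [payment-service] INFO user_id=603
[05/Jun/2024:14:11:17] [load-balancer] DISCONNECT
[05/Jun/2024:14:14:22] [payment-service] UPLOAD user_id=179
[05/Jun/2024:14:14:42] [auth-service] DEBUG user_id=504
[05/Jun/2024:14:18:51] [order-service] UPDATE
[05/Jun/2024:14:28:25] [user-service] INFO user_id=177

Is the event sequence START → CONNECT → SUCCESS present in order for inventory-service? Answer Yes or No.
No

To verify sequence order:

1. Find all events in sequence START → CONNECT → SUCCESS for inventory-service
2. Extract their timestamps
3. Check if timestamps are in ascending order
4. Result: No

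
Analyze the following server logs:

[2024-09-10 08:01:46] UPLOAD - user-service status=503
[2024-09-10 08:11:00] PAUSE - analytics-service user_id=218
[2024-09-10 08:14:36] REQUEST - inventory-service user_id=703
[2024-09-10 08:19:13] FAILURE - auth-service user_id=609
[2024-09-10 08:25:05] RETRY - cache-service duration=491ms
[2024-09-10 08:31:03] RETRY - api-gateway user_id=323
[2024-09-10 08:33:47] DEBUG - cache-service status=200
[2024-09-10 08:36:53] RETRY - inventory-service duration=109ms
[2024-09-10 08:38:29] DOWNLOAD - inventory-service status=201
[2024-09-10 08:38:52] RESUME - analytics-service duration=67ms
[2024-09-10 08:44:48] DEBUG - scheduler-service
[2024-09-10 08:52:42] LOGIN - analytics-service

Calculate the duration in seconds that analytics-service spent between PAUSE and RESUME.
1672

To calculate state duration:

1. Find PAUSE event for analytics-service: 2024-09-10 08:11:00
2. Find RESUME event for analytics-service: 2024-09-10 08:38:52
3. Calculate duration: 2024-09-10 08:38:52 - 2024-09-10 08:11:00 = 1672 seconds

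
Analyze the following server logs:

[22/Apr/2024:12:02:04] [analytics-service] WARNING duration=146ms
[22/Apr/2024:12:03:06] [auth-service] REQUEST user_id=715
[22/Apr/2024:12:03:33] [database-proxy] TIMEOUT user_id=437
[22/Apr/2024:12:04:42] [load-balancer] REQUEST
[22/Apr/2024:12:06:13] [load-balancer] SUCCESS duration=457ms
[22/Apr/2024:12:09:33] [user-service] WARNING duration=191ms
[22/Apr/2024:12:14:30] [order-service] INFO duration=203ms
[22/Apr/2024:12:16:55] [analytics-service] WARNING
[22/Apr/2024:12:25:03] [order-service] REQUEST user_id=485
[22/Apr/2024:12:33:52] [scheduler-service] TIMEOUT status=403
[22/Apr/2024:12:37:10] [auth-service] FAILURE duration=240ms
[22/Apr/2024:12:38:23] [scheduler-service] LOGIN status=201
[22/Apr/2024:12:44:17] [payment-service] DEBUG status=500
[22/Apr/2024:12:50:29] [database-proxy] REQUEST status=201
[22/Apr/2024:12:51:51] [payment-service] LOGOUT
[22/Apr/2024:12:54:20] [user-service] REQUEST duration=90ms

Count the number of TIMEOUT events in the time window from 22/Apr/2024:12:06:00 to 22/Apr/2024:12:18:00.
0

To count events in the time window:

1. Window boundaries: 22/Apr/2024:12:06:00 to 22/Apr/2024:12:18:00
2. Filter for TIMEOUT events within this window
3. Count matching events: 0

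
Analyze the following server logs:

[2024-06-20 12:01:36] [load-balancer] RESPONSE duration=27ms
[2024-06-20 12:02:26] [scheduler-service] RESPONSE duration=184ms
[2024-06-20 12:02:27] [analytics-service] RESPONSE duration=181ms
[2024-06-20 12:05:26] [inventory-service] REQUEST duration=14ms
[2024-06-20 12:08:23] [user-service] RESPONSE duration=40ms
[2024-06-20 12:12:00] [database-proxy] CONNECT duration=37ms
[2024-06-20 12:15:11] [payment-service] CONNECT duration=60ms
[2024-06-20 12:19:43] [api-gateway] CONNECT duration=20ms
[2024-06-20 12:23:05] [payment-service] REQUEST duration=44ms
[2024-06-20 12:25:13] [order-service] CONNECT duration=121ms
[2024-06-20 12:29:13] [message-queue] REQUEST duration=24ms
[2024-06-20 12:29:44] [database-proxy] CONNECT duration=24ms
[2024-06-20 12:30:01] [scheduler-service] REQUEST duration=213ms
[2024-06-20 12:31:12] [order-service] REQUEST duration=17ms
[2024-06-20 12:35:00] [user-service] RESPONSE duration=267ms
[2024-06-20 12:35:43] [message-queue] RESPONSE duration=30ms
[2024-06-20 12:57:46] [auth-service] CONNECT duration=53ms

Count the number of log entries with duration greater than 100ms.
5

To count timeouts:

1. Threshold: 100ms
2. Extract duration from each log entry
3. Count entries where duration > 100
4. Timeout count: 5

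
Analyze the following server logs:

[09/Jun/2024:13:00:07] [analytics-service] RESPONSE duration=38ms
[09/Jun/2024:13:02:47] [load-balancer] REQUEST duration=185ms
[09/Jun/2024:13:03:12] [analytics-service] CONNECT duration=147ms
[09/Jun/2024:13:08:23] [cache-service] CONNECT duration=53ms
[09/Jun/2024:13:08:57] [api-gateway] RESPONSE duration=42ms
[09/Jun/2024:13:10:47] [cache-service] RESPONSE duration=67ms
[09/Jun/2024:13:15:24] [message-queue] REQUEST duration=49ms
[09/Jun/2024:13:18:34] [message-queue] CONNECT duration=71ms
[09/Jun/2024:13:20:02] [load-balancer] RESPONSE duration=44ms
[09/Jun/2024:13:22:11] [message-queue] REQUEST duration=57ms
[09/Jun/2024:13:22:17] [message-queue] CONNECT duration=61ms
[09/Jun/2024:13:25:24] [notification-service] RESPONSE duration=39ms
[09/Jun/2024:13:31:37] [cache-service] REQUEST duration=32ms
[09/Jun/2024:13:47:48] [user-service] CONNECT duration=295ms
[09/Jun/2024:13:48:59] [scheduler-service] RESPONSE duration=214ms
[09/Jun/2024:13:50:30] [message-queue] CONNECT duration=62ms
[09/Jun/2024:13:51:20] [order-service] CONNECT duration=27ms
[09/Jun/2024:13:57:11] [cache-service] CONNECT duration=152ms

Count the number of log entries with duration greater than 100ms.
5

To count timeouts:

1. Threshold: 100ms
2. Extract duration from each log entry
3. Count entries where duration > 100
4. Timeout count: 5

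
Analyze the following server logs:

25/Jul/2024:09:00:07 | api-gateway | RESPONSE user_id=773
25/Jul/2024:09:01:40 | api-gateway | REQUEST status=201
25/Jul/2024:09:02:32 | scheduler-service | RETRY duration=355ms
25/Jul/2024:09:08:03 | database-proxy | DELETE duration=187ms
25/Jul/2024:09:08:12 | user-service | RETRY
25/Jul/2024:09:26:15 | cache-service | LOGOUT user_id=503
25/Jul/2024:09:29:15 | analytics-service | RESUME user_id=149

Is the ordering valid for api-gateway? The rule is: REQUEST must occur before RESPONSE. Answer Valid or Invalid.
Invalid

To validate ordering:

1. Required order: REQUEST → RESPONSE
2. Rule: REQUEST must occur before RESPONSE
3. Check actual order of events for api-gateway
4. Result: Invalid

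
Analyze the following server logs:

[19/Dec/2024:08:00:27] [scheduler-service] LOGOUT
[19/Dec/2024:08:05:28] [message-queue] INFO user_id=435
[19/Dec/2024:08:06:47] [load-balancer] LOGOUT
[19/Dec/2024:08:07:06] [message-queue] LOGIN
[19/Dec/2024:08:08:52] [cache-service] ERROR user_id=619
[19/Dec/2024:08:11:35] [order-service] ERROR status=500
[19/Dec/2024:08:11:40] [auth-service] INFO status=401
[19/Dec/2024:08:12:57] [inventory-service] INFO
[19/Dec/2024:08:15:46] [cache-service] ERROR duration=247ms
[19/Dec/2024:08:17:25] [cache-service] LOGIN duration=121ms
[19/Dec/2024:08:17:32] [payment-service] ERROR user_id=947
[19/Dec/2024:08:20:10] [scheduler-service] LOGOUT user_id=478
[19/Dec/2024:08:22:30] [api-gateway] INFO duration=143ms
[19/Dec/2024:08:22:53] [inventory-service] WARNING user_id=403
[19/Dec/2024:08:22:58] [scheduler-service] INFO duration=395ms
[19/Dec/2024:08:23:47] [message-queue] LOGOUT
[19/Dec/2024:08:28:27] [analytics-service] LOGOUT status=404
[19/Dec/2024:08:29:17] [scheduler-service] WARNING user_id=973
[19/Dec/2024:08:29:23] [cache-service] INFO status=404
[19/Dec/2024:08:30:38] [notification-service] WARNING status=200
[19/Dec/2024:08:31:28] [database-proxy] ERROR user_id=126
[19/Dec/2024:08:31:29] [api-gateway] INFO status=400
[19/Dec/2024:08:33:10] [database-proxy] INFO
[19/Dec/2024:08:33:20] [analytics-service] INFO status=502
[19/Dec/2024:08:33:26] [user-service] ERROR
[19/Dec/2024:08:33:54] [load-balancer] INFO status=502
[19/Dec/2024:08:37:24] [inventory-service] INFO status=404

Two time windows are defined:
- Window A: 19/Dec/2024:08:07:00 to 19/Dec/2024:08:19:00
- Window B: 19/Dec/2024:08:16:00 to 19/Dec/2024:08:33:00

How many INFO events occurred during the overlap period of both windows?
0

To find overlap events:

1. Window A: 19/Dec/2024:08:07:00 to 19/Dec/2024:08:19:00
2. Window B: 19/Dec/2024:08:16:00 to 19/Dec/2024:08:33:00
3. Overlap period: 19/Dec/2024:08:16:00 to 19/Dec/2024:08:19:00
4. Count INFO events in overlap: 0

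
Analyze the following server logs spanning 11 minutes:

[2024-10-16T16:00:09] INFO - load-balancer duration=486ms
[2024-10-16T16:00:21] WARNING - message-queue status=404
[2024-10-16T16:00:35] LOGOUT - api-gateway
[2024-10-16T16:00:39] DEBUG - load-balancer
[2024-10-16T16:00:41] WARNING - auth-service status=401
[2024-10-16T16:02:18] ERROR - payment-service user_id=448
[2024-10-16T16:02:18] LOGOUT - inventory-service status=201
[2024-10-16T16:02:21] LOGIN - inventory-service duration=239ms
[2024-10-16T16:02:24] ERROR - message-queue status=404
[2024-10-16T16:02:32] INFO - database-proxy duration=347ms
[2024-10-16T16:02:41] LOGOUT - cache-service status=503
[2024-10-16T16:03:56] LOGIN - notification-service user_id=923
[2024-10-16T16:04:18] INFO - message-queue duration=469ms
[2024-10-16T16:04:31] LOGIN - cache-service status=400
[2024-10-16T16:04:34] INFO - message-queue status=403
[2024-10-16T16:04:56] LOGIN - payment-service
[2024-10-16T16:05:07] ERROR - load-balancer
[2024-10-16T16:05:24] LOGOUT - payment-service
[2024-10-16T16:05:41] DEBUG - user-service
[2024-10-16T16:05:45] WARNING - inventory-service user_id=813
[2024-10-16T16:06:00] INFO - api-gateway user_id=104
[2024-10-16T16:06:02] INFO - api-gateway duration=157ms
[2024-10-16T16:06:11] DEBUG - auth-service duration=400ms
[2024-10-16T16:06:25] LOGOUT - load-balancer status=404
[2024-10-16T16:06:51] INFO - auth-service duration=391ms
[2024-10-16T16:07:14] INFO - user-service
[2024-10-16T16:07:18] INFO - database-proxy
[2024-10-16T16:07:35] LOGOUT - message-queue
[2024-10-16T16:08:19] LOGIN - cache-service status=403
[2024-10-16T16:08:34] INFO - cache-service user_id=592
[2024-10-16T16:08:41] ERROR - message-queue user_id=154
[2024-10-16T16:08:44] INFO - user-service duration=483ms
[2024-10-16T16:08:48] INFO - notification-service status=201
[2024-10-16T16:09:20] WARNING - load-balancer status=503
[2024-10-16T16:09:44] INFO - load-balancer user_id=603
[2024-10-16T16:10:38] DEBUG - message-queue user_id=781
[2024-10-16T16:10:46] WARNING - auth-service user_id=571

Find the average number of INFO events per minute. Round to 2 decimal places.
1.18

To calculate the rate:

1. Count total INFO events: 13
2. Total time period: 11 minutes
3. Rate = 13 / 11 = 1.18 events per minute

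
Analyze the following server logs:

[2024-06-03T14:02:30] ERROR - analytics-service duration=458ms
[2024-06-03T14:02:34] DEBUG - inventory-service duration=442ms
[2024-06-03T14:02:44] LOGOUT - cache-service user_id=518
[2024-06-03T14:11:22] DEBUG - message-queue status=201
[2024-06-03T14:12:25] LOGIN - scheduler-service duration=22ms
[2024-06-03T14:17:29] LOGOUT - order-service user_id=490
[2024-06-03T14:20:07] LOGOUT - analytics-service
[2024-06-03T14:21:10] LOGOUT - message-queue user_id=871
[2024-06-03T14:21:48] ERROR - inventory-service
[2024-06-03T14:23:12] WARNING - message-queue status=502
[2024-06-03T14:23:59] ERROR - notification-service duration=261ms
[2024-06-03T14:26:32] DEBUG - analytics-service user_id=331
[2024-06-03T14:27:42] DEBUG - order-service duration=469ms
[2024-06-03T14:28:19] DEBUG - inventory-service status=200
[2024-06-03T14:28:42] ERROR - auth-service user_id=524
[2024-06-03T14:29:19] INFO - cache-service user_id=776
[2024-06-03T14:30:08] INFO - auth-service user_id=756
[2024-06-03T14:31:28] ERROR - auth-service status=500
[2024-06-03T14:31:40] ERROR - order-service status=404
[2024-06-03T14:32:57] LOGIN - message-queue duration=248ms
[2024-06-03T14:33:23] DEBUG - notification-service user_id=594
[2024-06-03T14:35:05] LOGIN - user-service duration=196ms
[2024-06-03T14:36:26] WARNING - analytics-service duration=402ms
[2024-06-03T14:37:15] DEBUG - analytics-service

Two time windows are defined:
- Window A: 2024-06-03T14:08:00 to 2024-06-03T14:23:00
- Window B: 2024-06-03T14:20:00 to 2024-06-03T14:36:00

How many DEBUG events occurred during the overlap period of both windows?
0

To find overlap events:

1. Window A: 2024-06-03T14:08:00 to 2024-06-03T14:23:00
2. Window B: 2024-06-03T14:20:00 to 2024-06-03T14:36:00
3. Overlap period: 2024-06-03T14:20:00 to 2024-06-03T14:23:00
4. Count DEBUG events in overlap: 0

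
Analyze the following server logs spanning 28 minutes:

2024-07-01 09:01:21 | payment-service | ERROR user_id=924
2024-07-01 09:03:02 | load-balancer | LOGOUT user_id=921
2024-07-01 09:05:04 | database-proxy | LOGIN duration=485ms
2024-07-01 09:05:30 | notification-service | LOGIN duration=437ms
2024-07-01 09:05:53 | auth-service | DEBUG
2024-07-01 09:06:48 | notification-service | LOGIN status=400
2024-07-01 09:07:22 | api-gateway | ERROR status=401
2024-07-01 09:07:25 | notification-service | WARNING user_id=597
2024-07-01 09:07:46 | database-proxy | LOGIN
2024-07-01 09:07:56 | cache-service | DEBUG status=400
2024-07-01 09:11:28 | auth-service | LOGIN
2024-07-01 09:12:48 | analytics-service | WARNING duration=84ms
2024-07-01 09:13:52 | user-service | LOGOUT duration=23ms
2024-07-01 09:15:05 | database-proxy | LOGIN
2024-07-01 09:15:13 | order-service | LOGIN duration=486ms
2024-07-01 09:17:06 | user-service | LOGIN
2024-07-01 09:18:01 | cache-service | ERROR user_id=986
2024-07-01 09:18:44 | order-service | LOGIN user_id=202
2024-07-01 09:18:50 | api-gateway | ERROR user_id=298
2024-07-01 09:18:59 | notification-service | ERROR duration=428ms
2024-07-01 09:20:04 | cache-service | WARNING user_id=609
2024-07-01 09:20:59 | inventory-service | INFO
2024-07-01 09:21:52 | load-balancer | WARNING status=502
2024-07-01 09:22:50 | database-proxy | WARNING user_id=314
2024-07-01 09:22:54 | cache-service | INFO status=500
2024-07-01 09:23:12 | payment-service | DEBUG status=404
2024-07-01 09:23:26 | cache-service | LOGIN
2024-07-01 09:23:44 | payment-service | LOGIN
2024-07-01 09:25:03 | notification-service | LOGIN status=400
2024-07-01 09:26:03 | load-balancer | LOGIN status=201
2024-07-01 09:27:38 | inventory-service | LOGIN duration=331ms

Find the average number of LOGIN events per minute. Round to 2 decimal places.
0.5

To calculate the rate:

1. Count total LOGIN events: 14
2. Total time period: 28 minutes
3. Rate = 14 / 28 = 0.5 events per minute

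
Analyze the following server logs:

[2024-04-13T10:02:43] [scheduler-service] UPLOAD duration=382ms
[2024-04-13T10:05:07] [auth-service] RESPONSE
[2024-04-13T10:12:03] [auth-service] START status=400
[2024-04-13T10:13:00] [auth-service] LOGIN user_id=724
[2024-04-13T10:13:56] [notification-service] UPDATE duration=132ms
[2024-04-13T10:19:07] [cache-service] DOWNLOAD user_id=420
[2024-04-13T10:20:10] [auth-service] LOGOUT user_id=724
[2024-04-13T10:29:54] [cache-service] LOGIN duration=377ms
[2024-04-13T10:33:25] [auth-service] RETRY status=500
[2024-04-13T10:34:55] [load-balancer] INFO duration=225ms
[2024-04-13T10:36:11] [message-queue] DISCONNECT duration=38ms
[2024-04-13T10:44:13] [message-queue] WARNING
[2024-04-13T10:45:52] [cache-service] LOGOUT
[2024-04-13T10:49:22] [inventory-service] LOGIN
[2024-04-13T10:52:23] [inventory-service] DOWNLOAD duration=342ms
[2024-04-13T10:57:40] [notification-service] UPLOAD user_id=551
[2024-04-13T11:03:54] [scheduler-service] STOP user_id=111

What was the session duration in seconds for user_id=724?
430

To calculate session duration:

1. Find LOGIN event for user_id=724: 2024-04-13T10:13:00
2. Find LOGOUT event for user_id=724: 2024-04-13T10:20:10
3. Session duration: 2024-04-13T10:20:10 - 2024-04-13T10:13:00 = 430 seconds (7 minutes)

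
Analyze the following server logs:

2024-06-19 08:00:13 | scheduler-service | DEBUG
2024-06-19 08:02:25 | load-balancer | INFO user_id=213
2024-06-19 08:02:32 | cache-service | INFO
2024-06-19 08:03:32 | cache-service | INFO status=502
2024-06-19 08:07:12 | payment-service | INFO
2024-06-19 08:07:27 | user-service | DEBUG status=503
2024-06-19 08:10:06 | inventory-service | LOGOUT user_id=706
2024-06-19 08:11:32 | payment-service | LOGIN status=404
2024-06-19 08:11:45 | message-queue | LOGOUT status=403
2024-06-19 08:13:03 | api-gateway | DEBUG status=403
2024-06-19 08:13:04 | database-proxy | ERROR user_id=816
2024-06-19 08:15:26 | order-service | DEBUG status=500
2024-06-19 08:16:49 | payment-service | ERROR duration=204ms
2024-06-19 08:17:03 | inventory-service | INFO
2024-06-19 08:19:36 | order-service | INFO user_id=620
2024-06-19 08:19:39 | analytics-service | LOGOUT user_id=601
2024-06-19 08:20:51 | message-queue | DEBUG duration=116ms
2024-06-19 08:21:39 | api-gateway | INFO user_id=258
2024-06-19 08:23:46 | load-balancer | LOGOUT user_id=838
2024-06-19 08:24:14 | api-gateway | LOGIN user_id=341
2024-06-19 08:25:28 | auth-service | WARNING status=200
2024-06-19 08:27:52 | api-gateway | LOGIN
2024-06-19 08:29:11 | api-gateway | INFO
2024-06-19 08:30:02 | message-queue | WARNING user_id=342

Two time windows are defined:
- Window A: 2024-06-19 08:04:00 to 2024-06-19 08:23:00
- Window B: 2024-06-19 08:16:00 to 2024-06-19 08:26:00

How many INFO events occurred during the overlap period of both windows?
3

To find overlap events:

1. Window A: 2024-06-19 08:04:00 to 2024-06-19 08:23:00
2. Window B: 2024-06-19 08:16:00 to 2024-06-19 08:26:00
3. Overlap period: 2024-06-19 08:16:00 to 2024-06-19 08:23:00
4. Count INFO events in overlap: 3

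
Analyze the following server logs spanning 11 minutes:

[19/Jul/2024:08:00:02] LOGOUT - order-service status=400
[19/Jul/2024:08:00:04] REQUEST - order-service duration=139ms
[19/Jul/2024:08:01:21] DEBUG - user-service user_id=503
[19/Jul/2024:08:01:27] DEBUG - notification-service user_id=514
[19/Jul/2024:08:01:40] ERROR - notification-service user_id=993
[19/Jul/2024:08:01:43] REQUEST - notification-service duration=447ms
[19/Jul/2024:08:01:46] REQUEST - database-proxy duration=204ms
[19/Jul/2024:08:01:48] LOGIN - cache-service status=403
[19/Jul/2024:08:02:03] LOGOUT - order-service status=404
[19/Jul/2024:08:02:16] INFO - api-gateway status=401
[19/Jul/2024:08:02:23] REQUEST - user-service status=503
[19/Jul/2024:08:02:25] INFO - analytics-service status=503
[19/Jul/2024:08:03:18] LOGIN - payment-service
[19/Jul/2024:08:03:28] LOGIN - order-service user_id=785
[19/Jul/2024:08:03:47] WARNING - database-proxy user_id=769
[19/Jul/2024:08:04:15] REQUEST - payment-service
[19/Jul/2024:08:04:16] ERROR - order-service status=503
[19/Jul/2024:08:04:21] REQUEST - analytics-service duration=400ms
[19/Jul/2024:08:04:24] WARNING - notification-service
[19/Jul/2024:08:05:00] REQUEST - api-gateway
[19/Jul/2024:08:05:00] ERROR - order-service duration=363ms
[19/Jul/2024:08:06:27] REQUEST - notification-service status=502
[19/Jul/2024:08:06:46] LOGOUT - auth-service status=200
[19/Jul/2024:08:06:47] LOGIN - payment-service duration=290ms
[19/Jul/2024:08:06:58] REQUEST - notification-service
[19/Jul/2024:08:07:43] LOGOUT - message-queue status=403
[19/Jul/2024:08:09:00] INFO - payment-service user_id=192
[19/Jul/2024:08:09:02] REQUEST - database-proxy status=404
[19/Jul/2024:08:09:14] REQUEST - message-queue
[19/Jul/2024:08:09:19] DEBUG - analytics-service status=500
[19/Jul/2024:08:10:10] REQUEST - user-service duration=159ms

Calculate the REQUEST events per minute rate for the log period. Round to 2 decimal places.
1.09

To calculate the rate:

1. Count total REQUEST events: 12
2. Total time period: 11 minutes
3. Rate = 12 / 11 = 1.09 events per minute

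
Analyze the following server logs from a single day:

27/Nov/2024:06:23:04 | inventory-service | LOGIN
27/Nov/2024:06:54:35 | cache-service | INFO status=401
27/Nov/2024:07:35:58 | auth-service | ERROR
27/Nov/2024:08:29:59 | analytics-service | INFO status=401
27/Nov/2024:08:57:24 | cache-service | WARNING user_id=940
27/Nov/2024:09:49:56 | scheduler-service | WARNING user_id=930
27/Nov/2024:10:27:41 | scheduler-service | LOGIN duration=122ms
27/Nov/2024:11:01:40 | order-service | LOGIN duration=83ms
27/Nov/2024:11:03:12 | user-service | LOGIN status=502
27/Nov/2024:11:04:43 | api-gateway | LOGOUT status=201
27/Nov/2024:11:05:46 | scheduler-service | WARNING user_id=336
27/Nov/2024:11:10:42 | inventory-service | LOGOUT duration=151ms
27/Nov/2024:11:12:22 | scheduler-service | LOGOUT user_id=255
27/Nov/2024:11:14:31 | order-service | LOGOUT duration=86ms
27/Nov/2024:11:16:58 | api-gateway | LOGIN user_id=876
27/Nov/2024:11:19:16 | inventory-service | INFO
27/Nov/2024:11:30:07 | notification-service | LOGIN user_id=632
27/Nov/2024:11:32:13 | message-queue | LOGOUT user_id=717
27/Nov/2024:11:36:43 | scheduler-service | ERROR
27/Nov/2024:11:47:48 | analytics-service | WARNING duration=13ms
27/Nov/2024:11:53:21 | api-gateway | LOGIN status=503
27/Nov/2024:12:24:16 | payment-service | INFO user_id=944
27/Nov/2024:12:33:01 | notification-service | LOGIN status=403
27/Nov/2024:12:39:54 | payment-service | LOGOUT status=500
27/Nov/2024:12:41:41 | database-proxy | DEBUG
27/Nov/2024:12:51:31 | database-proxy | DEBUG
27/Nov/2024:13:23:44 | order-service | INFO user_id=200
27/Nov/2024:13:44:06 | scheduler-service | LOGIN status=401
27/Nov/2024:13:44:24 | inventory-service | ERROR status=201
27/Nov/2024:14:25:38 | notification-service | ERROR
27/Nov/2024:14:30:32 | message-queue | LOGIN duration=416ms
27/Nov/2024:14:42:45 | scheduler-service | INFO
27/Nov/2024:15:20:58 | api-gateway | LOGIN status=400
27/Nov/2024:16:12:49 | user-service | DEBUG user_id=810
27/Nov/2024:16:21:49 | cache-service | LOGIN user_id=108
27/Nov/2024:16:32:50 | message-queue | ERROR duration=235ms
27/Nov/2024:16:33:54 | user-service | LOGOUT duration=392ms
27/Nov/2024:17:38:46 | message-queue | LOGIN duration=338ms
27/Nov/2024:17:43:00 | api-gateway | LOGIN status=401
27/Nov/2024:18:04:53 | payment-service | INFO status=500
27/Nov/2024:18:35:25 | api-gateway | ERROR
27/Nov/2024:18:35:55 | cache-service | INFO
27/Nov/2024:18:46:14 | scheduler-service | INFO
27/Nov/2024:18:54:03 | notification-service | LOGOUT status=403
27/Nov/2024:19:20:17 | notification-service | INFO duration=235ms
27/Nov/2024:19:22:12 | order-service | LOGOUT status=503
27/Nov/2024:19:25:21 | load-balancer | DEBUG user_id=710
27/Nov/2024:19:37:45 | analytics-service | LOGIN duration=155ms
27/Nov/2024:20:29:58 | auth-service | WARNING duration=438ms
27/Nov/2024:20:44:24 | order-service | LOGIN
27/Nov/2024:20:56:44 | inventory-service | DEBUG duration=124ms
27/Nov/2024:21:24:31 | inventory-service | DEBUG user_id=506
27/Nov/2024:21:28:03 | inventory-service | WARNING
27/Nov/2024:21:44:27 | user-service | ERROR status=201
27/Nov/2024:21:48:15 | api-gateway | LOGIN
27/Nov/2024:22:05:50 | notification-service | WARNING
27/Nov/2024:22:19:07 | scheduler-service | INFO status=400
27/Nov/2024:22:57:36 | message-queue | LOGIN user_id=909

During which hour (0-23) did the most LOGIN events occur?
11

To find the peak hour:

1. Group all LOGIN events by hour
2. Count events in each hour
3. Find hour with maximum count
4. Peak hour: 11 (with 5 events)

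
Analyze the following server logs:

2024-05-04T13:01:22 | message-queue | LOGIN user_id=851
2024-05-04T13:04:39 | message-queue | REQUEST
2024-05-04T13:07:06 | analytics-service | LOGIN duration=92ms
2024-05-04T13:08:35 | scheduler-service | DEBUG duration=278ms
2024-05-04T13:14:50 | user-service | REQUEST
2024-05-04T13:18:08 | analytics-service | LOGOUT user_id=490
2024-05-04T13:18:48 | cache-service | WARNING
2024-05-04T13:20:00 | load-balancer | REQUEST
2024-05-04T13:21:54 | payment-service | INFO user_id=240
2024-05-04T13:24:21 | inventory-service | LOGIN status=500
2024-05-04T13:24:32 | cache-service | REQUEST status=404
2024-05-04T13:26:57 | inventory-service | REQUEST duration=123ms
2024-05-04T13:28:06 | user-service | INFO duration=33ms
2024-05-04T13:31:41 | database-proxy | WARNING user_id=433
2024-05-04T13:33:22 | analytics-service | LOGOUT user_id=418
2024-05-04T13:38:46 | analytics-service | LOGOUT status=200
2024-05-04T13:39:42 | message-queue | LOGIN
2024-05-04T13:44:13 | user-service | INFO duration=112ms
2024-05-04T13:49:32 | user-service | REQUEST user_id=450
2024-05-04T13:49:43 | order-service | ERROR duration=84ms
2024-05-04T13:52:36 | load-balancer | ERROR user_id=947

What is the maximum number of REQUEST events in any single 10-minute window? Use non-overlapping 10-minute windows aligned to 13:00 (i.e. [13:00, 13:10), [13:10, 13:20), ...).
3

To find the burst window:

1. Divide the log period into non-overlapping 10-minute windows starting at 13:00
2. Count REQUEST events in each window
3. Find the window with maximum count
4. Maximum events in a window: 3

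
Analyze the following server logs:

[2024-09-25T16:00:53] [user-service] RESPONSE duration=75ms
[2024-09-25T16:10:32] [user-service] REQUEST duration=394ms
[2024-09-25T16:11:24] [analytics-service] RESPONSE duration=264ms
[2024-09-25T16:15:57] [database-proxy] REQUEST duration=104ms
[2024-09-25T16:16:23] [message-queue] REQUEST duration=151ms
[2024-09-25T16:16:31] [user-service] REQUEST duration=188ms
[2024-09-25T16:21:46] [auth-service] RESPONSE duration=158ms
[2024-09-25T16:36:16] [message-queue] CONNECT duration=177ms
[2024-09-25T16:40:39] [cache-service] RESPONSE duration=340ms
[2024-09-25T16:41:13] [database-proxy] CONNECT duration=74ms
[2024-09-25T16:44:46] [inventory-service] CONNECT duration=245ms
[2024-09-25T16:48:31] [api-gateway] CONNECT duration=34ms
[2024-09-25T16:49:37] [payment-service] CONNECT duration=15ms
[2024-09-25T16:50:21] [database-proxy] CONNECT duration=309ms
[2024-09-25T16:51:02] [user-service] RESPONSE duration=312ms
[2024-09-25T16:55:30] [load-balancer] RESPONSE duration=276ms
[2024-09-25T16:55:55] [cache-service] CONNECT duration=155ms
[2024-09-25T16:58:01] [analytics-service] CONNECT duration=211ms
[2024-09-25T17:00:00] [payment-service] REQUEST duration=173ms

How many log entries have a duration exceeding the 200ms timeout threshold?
8

To count timeouts:

1. Threshold: 200ms
2. Extract duration from each log entry
3. Count entries where duration > 200
4. Timeout count: 8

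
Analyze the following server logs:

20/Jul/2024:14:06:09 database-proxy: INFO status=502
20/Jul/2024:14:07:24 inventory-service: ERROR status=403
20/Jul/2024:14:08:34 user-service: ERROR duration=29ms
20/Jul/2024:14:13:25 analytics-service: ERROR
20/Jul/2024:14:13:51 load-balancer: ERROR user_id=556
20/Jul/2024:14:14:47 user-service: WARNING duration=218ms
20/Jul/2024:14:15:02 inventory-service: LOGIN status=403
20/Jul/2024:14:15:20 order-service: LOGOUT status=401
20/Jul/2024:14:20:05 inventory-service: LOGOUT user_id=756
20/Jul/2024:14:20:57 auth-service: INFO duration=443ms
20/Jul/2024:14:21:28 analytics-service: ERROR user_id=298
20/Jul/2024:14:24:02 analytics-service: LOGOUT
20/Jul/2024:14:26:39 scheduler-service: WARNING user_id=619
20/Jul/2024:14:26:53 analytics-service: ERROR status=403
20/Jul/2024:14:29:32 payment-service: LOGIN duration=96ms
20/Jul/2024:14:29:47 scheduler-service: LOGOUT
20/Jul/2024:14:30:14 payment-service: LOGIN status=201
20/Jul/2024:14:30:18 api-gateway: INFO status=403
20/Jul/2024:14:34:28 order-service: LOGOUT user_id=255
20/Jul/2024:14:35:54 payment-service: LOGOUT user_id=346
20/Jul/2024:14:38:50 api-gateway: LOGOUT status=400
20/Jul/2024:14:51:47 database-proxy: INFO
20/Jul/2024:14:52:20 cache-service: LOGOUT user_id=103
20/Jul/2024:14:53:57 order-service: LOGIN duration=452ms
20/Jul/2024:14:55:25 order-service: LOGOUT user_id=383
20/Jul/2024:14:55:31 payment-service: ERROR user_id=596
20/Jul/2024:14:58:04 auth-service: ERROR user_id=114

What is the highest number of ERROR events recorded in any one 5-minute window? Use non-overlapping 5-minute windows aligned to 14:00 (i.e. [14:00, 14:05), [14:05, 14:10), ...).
2

To find the burst window:

1. Divide the log period into non-overlapping 5-minute windows starting at 14:00
2. Count ERROR events in each window
3. Find the window with maximum count
4. Maximum events in a window: 2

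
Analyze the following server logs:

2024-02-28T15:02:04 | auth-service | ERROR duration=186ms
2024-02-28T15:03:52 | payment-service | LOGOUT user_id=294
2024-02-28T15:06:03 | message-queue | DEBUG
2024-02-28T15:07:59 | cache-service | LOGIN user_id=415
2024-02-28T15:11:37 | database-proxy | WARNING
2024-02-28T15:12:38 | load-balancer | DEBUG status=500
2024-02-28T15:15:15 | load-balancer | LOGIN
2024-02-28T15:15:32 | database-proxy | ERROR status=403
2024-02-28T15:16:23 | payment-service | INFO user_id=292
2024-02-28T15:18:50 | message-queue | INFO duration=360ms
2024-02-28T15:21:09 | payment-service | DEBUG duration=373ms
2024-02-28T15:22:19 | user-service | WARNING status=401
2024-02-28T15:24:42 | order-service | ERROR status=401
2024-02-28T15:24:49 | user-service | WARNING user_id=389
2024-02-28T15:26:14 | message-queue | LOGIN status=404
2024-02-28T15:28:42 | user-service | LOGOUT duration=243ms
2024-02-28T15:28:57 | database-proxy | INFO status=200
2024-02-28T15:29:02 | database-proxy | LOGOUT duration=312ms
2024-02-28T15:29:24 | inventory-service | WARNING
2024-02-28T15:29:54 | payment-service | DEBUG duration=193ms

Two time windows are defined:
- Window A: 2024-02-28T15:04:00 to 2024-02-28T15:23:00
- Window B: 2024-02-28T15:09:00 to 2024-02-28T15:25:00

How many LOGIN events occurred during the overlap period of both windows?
1

To find overlap events:

1. Window A: 2024-02-28T15:04:00 to 2024-02-28T15:23:00
2. Window B: 2024-02-28T15:09:00 to 2024-02-28T15:25:00
3. Overlap period: 2024-02-28T15:09:00 to 2024-02-28T15:23:00
4. Count LOGIN events in overlap: 1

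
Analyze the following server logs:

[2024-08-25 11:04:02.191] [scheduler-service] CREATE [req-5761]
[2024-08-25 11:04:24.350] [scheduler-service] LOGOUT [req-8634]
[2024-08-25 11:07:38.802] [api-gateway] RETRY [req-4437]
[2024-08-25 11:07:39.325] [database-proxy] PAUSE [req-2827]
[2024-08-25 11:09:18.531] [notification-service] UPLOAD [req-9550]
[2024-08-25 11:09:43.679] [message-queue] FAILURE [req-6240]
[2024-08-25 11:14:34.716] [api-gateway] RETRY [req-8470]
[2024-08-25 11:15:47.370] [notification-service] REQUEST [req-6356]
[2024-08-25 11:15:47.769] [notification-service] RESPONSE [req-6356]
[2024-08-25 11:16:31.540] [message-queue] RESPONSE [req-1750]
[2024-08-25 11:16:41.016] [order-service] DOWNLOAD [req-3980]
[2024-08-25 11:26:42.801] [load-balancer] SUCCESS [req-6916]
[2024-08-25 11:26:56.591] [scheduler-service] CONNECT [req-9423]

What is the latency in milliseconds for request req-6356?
399

To calculate latency:

1. Find REQUEST with id req-6356: 2024-08-25 11:15:47.370
2. Find RESPONSE with id req-6356: 2024-08-25 11:15:47.769
3. Latency: 2024-08-25 11:15:47.769 - 2024-08-25 11:15:47.370 = 399ms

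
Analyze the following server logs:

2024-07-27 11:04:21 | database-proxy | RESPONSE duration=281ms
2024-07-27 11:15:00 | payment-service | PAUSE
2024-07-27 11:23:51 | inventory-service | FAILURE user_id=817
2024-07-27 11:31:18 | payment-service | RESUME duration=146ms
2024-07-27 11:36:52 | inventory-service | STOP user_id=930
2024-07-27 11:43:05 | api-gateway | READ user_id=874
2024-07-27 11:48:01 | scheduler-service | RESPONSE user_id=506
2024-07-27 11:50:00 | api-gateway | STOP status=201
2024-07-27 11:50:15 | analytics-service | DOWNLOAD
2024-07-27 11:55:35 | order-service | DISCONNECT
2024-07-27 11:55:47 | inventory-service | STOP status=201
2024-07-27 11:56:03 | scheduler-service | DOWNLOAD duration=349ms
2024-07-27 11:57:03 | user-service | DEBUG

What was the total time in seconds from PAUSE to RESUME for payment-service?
978

To calculate state duration:

1. Find PAUSE event for payment-service: 2024-07-27 11:15:00
2. Find RESUME event for payment-service: 2024-07-27 11:31:18
3. Calculate duration: 2024-07-27 11:31:18 - 2024-07-27 11:15:00 = 978 seconds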